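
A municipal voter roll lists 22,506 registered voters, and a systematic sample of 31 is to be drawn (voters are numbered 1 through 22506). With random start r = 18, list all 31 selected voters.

18, 744, 1470, 2196, 2922, 3648, 4374, 5100, 5826, 6552, 7278, 8004, 8730, 9456, 10182, 10908, 11634, 12360, 13086, 13812, 14538, 15264, 15990, 16716, 17442, 18168, 18894, 19620, 20346, 21072, 21798

k = N/n = 22506/31 = 726
voter 1: 18
voter 2: 18 + 726 = 744
voter 3: 744 + 726 = 1470
voter 4: 1470 + 726 = 2196
voter 5: 2196 + 726 = 2922
voter 6: 2922 + 726 = 3648
voter 7: 3648 + 726 = 4374
voter 8: 4374 + 726 = 5100
voter 9: 5100 + 726 = 5826
voter 10: 5826 + 726 = 6552
voter 11: 6552 + 726 = 7278
voter 12: 7278 + 726 = 8004
voter 13: 8004 + 726 = 8730
voter 14: 8730 + 726 = 9456
voter 15: 9456 + 726 = 10182
voter 16: 10182 + 726 = 10908
voter 17: 10908 + 726 = 11634
voter 18: 11634 + 726 = 12360
voter 19: 12360 + 726 = 13086
voter 20: 13086 + 726 = 13812
voter 21: 13812 + 726 = 14538
voter 22: 14538 + 726 = 15264
voter 23: 15264 + 726 = 15990
voter 24: 15990 + 726 = 16716
voter 25: 16716 + 726 = 17442
voter 26: 17442 + 726 = 18168
voter 27: 18168 + 726 = 18894
voter 28: 18894 + 726 = 19620
voter 29: 19620 + 726 = 20346
voter 30: 20346 + 726 = 21072
voter 31: 21072 + 726 = 21798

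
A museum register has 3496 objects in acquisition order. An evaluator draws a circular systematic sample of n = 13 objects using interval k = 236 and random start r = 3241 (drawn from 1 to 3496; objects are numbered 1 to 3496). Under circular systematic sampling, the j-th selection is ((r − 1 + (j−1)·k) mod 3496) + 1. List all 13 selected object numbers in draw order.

Selection 1: 3241
Selection 2: 3241 + 236 = 3477
Selection 3: 3477 + 236 = 3713 → 3713 − 3496 = 217
Selection 4: 217 + 236 = 453
Selection 5: 453 + 236 = 689
Selection 6: 689 + 236 = 925
Selection 7: 925 + 236 = 1161
Selection 8: 1161 + 236 = 1397
Selection 9: 1397 + 236 = 1633
Selection 10: 1633 + 236 = 1869
Selection 11: 1869 + 236 = 2105
Selection 12: 2105 + 236 = 2341
Selection 13: 2341 + 236 = 2577

3241, 3477, 217, 453, 689, 925, 1161, 1397, 1633, 1869, 2105, 2341, 2577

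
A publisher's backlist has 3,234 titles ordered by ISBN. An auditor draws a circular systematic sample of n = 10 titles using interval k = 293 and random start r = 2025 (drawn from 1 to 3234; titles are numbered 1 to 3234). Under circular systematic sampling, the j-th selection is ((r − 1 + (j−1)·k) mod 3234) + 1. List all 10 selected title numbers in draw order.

2025, 2318, 2611, 2904, 3197, 256, 549, 842, 1135, 1428

Selection 1: 2025
Selection 2: 2025 + 293 = 2318
Selection 3: 2318 + 293 = 2611
Selection 4: 2611 + 293 = 2904
Selection 5: 2904 + 293 = 3197
Selection 6: 3197 + 293 = 3490 → 3490 − 3234 = 256
Selection 7: 256 + 293 = 549
Selection 8: 549 + 293 = 842
Selection 9: 842 + 293 = 1135
Selection 10: 1135 + 293 = 1428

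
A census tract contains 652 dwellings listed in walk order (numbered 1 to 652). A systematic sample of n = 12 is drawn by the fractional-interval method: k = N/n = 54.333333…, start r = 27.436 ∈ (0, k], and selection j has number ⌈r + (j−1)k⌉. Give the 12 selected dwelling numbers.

j=1: r + 0k = 27.436 → ⌈·⌉ = 28
j=2: r + 1k = 81.769333… → ⌈·⌉ = 82
j=3: r + 2k = 136.102666… → ⌈·⌉ = 137
j=4: r + 3k = 190.436 → ⌈·⌉ = 191
j=5: r + 4k = 244.769333… → ⌈·⌉ = 245
j=6: r + 5k = 299.102666… → ⌈·⌉ = 300
j=7: r + 6k = 353.436 → ⌈·⌉ = 354
j=8: r + 7k = 407.769333… → ⌈·⌉ = 408
j=9: r + 8k = 462.102666… → ⌈·⌉ = 463
j=10: r + 9k = 516.436 → ⌈·⌉ = 517
j=11: r + 10k = 570.769333… → ⌈·⌉ = 571
j=12: r + 11k = 625.102666… → ⌈·⌉ = 626

28, 82, 137, 191, 245, 300, 354, 408, 463, 517, 571, 626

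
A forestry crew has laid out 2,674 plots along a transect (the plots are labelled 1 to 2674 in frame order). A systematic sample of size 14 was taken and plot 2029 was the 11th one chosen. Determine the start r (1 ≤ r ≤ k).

119

k = 2674/14 = 191
r = 2029 − (11−1)×191 = 2029 − 1910 = 119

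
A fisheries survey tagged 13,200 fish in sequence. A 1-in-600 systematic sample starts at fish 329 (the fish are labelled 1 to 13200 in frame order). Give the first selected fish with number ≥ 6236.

k = 600
Steps past start: ⌈(6236 − 329)/600⌉ = ⌈5907/600⌉ = 10
Selected fish: 329 + 10×600 = 6329

6329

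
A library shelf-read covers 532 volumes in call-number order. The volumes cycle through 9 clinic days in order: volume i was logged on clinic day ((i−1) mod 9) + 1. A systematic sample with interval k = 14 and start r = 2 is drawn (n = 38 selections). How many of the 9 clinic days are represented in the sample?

9

Consecutive selections differ by k = 14, so their clinic day numbers differ by 14 mod 9 = 5.
gcd(14, 9) = 1, so the sample visits 9/1 = 9 distinct residues mod 9.
Start 2 is clinic day 2; the clinic days hit are 1, 2, 3, 4, 5, 6, 7, 8, 9.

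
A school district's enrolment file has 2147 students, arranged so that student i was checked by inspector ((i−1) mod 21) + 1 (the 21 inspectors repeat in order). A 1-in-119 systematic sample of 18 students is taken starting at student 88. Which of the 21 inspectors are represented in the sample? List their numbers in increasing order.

4, 11, 18

Consecutive selections differ by k = 119, so their inspector numbers differ by 119 mod 21 = 14.
gcd(119, 21) = 7, so the sample visits 21/7 = 3 distinct residues mod 21.
Start 88 is inspector 4; the inspectors hit are 4, 11, 18.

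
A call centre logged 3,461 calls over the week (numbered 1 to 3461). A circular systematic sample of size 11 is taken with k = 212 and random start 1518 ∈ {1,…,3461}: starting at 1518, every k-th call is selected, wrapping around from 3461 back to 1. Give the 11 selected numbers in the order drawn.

1518, 1730, 1942, 2154, 2366, 2578, 2790, 3002, 3214, 3426, 177

Selection 1: 1518
Selection 2: 1518 + 212 = 1730
Selection 3: 1730 + 212 = 1942
Selection 4: 1942 + 212 = 2154
Selection 5: 2154 + 212 = 2366
Selection 6: 2366 + 212 = 2578
Selection 7: 2578 + 212 = 2790
Selection 8: 2790 + 212 = 3002
Selection 9: 3002 + 212 = 3214
Selection 10: 3214 + 212 = 3426
Selection 11: 3426 + 212 = 3638 → 3638 − 3461 = 177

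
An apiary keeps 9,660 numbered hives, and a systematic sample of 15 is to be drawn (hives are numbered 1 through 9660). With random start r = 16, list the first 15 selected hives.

16, 660, 1304, 1948, 2592, 3236, 3880, 4524, 5168, 5812, 6456, 7100, 7744, 8388, 9032

k = N/n = 9660/15 = 644
hive 1: 16
hive 2: 16 + 644 = 660
hive 3: 660 + 644 = 1304
hive 4: 1304 + 644 = 1948
hive 5: 1948 + 644 = 2592
hive 6: 2592 + 644 = 3236
hive 7: 3236 + 644 = 3880
hive 8: 3880 + 644 = 4524
hive 9: 4524 + 644 = 5168
hive 10: 5168 + 644 = 5812
hive 11: 5812 + 644 = 6456
hive 12: 6456 + 644 = 7100
hive 13: 7100 + 644 = 7744
hive 14: 7744 + 644 = 8388
hive 15: 8388 + 644 = 9032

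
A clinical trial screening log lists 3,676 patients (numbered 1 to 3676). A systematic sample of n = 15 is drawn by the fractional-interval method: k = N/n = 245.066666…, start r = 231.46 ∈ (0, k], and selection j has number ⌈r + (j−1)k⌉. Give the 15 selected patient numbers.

232, 477, 722, 967, 1212, 1457, 1702, 1947, 2192, 2438, 2683, 2928, 3173, 3418, 3663

j=1: r + 0k = 231.46 → ⌈·⌉ = 232
j=2: r + 1k = 476.526666… → ⌈·⌉ = 477
j=3: r + 2k = 721.593333… → ⌈·⌉ = 722
j=4: r + 3k = 966.66 → ⌈·⌉ = 967
j=5: r + 4k = 1211.726666… → ⌈·⌉ = 1212
j=6: r + 5k = 1456.793333… → ⌈·⌉ = 1457
j=7: r + 6k = 1701.86 → ⌈·⌉ = 1702
j=8: r + 7k = 1946.926666… → ⌈·⌉ = 1947
j=9: r + 8k = 2191.993333… → ⌈·⌉ = 2192
j=10: r + 9k = 2437.06 → ⌈·⌉ = 2438
j=11: r + 10k = 2682.126666… → ⌈·⌉ = 2683
j=12: r + 11k = 2927.193333… → ⌈·⌉ = 2928
j=13: r + 12k = 3172.26 → ⌈·⌉ = 3173
j=14: r + 13k = 3417.326666… → ⌈·⌉ = 3418
j=15: r + 14k = 3662.393333… → ⌈·⌉ = 3663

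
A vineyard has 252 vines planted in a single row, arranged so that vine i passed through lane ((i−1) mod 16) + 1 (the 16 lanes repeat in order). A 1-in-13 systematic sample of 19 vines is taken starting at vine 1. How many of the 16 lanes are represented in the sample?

16

Consecutive selections differ by k = 13, so their lane numbers differ by 13 mod 16 = 13.
gcd(13, 16) = 1, so the sample visits 16/1 = 16 distinct residues mod 16.
Start 1 is lane 1; the lanes hit are 1, 2, 3, 4, 5, 6, 7, 8, 9, 10, 11, 12, 13, 14, 15, 16.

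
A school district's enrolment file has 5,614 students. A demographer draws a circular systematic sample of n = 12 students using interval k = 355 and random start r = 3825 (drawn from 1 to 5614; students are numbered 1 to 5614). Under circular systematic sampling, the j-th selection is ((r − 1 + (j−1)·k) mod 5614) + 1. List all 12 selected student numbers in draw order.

3825, 4180, 4535, 4890, 5245, 5600, 341, 696, 1051, 1406, 1761, 2116

Selection 1: 3825
Selection 2: 3825 + 355 = 4180
Selection 3: 4180 + 355 = 4535
Selection 4: 4535 + 355 = 4890
Selection 5: 4890 + 355 = 5245
Selection 6: 5245 + 355 = 5600
Selection 7: 5600 + 355 = 5955 → 5955 − 5614 = 341
Selection 8: 341 + 355 = 696
Selection 9: 696 + 355 = 1051
Selection 10: 1051 + 355 = 1406
Selection 11: 1406 + 355 = 1761
Selection 12: 1761 + 355 = 2116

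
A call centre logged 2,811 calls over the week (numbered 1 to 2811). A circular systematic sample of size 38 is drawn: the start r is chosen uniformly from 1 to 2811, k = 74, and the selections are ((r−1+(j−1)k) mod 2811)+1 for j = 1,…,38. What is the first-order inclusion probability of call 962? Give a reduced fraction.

38/2811

For each position j, as r ranges over 1…2811 the j-th selection hits every call exactly once, so call 962 is selected for exactly 38 of the 2811 starts.
Inclusion probability = 38/2811.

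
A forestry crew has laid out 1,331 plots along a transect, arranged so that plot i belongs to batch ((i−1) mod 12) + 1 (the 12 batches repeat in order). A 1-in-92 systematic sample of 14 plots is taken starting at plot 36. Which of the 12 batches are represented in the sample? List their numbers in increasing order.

4, 8, 12

Consecutive selections differ by k = 92, so their batch numbers differ by 92 mod 12 = 8.
gcd(92, 12) = 4, so the sample visits 12/4 = 3 distinct residues mod 12.
Start 36 is batch 12; the batches hit are 4, 8, 12.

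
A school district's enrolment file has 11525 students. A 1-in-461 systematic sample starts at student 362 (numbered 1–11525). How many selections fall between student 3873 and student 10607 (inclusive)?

15

k = 461
First selection ≥ 3873: 362 + ⌈(3873−362)/461⌉·461 = 362 + 8×461 = 4050
Last selection ≤ 10607: 362 + ⌊(10607−362)/461⌋·461 = 362 + 22×461 = 10504
Count = 22 − 8 + 1 = 15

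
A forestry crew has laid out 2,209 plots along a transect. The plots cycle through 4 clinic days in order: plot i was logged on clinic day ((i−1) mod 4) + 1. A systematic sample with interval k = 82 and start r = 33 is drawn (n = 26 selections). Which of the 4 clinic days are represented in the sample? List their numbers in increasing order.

Consecutive selections differ by k = 82, so their clinic day numbers differ by 82 mod 4 = 2.
gcd(82, 4) = 2, so the sample visits 4/2 = 2 distinct residues mod 4.
Start 33 is clinic day 1; the clinic days hit are 1, 3.

1, 3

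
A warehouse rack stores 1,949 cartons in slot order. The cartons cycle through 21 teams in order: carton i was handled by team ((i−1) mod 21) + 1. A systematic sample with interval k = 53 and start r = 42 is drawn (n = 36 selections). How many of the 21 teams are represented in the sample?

Consecutive selections differ by k = 53, so their team numbers differ by 53 mod 21 = 11.
gcd(53, 21) = 1, so the sample visits 21/1 = 21 distinct residues mod 21.
Start 42 is team 21; the teams hit are 1, 2, 3, 4, 5, 6, 7, 8, 9, 10, 11, 12, 13, 14, 15, 16, 17, 18, 19, 20, 21.

21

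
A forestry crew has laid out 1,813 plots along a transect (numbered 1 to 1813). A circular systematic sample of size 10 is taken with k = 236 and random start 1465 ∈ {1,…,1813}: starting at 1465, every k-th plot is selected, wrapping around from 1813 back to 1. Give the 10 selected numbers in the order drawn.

1465, 1701, 124, 360, 596, 832, 1068, 1304, 1540, 1776

Selection 1: 1465
Selection 2: 1465 + 236 = 1701
Selection 3: 1701 + 236 = 1937 → 1937 − 1813 = 124
Selection 4: 124 + 236 = 360
Selection 5: 360 + 236 = 596
Selection 6: 596 + 236 = 832
Selection 7: 832 + 236 = 1068
Selection 8: 1068 + 236 = 1304
Selection 9: 1304 + 236 = 1540
Selection 10: 1540 + 236 = 1776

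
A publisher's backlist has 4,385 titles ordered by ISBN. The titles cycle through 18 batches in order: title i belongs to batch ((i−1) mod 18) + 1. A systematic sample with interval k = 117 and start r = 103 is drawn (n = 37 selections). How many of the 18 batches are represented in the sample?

2

Consecutive selections differ by k = 117, so their batch numbers differ by 117 mod 18 = 9.
gcd(117, 18) = 9, so the sample visits 18/9 = 2 distinct residues mod 18.
Start 103 is batch 13; the batches hit are 4, 13.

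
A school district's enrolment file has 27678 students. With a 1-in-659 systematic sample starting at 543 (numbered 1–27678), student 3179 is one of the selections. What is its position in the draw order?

k = 659
position = (3179 − 543)/659 + 1 = 2636/659 + 1 = 4 + 1 = 5

5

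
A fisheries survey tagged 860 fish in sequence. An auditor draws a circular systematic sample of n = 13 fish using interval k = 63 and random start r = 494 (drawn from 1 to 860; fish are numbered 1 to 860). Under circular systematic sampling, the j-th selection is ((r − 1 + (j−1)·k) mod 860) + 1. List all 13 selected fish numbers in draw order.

494, 557, 620, 683, 746, 809, 12, 75, 138, 201, 264, 327, 390

Selection 1: 494
Selection 2: 494 + 63 = 557
Selection 3: 557 + 63 = 620
Selection 4: 620 + 63 = 683
Selection 5: 683 + 63 = 746
Selection 6: 746 + 63 = 809
Selection 7: 809 + 63 = 872 → 872 − 860 = 12
Selection 8: 12 + 63 = 75
Selection 9: 75 + 63 = 138
Selection 10: 138 + 63 = 201
Selection 11: 201 + 63 = 264
Selection 12: 264 + 63 = 327
Selection 13: 327 + 63 = 390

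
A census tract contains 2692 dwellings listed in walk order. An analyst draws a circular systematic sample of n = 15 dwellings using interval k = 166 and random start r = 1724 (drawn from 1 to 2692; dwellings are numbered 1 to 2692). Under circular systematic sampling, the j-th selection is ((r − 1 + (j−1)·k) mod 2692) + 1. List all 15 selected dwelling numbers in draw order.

Selection 1: 1724
Selection 2: 1724 + 166 = 1890
Selection 3: 1890 + 166 = 2056
Selection 4: 2056 + 166 = 2222
Selection 5: 2222 + 166 = 2388
Selection 6: 2388 + 166 = 2554
Selection 7: 2554 + 166 = 2720 → 2720 − 2692 = 28
Selection 8: 28 + 166 = 194
Selection 9: 194 + 166 = 360
Selection 10: 360 + 166 = 526
Selection 11: 526 + 166 = 692
Selection 12: 692 + 166 = 858
Selection 13: 858 + 166 = 1024
Selection 14: 1024 + 166 = 1190
Selection 15: 1190 + 166 = 1356

1724, 1890, 2056, 2222, 2388, 2554, 28, 194, 360, 526, 692, 858, 1024, 1190, 1356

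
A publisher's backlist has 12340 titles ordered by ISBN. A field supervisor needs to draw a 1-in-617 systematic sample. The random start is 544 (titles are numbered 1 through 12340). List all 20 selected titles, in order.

544, 1161, 1778, 2395, 3012, 3629, 4246, 4863, 5480, 6097, 6714, 7331, 7948, 8565, 9182, 9799, 10416, 11033, 11650, 12267

title 1: 544
title 2: 544 + 617 = 1161
title 3: 1161 + 617 = 1778
title 4: 1778 + 617 = 2395
title 5: 2395 + 617 = 3012
title 6: 3012 + 617 = 3629
title 7: 3629 + 617 = 4246
title 8: 4246 + 617 = 4863
title 9: 4863 + 617 = 5480
title 10: 5480 + 617 = 6097
title 11: 6097 + 617 = 6714
title 12: 6714 + 617 = 7331
title 13: 7331 + 617 = 7948
title 14: 7948 + 617 = 8565
title 15: 8565 + 617 = 9182
title 16: 9182 + 617 = 9799
title 17: 9799 + 617 = 10416
title 18: 10416 + 617 = 11033
title 19: 11033 + 617 = 11650
title 20: 11650 + 617 = 12267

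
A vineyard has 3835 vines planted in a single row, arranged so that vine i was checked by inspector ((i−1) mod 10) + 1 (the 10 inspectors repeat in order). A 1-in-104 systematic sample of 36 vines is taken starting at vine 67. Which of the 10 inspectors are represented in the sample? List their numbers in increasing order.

1, 3, 5, 7, 9

Consecutive selections differ by k = 104, so their inspector numbers differ by 104 mod 10 = 4.
gcd(104, 10) = 2, so the sample visits 10/2 = 5 distinct residues mod 10.
Start 67 is inspector 7; the inspectors hit are 1, 3, 5, 7, 9.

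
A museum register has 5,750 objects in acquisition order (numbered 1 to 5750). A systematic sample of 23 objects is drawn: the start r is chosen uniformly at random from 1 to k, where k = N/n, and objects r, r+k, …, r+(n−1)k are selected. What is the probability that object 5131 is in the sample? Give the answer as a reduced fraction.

1/250

k = 5750/23 = 250.
Object 5131 is selected iff r ≡ 5131 (mod 250); exactly one such r in {1,…,250}.
Inclusion probability = 1/250.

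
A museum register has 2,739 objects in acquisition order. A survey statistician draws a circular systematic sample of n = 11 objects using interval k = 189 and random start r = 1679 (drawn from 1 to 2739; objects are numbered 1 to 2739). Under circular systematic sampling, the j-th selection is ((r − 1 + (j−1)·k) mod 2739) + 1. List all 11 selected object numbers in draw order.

Selection 1: 1679
Selection 2: 1679 + 189 = 1868
Selection 3: 1868 + 189 = 2057
Selection 4: 2057 + 189 = 2246
Selection 5: 2246 + 189 = 2435
Selection 6: 2435 + 189 = 2624
Selection 7: 2624 + 189 = 2813 → 2813 − 2739 = 74
Selection 8: 74 + 189 = 263
Selection 9: 263 + 189 = 452
Selection 10: 452 + 189 = 641
Selection 11: 641 + 189 = 830

1679, 1868, 2057, 2246, 2435, 2624, 74, 263, 452, 641, 830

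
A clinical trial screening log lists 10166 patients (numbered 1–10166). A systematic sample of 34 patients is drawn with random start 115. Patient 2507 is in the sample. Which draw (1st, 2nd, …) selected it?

k = 10166/34 = 299
position = (2507 − 115)/299 + 1 = 2392/299 + 1 = 8 + 1 = 9

9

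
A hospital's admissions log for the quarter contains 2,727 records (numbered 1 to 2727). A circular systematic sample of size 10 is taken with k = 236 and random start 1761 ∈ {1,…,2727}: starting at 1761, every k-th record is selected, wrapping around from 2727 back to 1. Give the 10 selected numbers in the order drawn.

1761, 1997, 2233, 2469, 2705, 214, 450, 686, 922, 1158

Selection 1: 1761
Selection 2: 1761 + 236 = 1997
Selection 3: 1997 + 236 = 2233
Selection 4: 2233 + 236 = 2469
Selection 5: 2469 + 236 = 2705
Selection 6: 2705 + 236 = 2941 → 2941 − 2727 = 214
Selection 7: 214 + 236 = 450
Selection 8: 450 + 236 = 686
Selection 9: 686 + 236 = 922
Selection 10: 922 + 236 = 1158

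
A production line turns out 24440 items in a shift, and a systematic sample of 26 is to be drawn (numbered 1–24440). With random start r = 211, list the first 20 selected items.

k = N/n = 24440/26 = 940
item 1: 211
item 2: 211 + 940 = 1151
item 3: 1151 + 940 = 2091
item 4: 2091 + 940 = 3031
item 5: 3031 + 940 = 3971
item 6: 3971 + 940 = 4911
item 7: 4911 + 940 = 5851
item 8: 5851 + 940 = 6791
item 9: 6791 + 940 = 7731
item 10: 7731 + 940 = 8671
item 11: 8671 + 940 = 9611
item 12: 9611 + 940 = 10551
item 13: 10551 + 940 = 11491
item 14: 11491 + 940 = 12431
item 15: 12431 + 940 = 13371
item 16: 13371 + 940 = 14311
item 17: 14311 + 940 = 15251
item 18: 15251 + 940 = 16191
item 19: 16191 + 940 = 17131
item 20: 17131 + 940 = 18071

211, 1151, 2091, 3031, 3971, 4911, 5851, 6791, 7731, 8671, 9611, 10551, 11491, 12431, 13371, 14311, 15251, 16191, 17131, 18071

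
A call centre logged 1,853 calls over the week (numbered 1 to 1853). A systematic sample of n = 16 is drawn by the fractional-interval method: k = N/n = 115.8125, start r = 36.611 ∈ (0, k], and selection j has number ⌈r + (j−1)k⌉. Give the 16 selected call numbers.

j=1: r + 0k = 36.611 → ⌈·⌉ = 37
j=2: r + 1k = 152.4235 → ⌈·⌉ = 153
j=3: r + 2k = 268.236 → ⌈·⌉ = 269
j=4: r + 3k = 384.0485 → ⌈·⌉ = 385
j=5: r + 4k = 499.861 → ⌈·⌉ = 500
j=6: r + 5k = 615.6735 → ⌈·⌉ = 616
j=7: r + 6k = 731.486 → ⌈·⌉ = 732
j=8: r + 7k = 847.2985 → ⌈·⌉ = 848
j=9: r + 8k = 963.111 → ⌈·⌉ = 964
j=10: r + 9k = 1078.9235 → ⌈·⌉ = 1079
j=11: r + 10k = 1194.736 → ⌈·⌉ = 1195
j=12: r + 11k = 1310.5485 → ⌈·⌉ = 1311
j=13: r + 12k = 1426.361 → ⌈·⌉ = 1427
j=14: r + 13k = 1542.1735 → ⌈·⌉ = 1543
j=15: r + 14k = 1657.986 → ⌈·⌉ = 1658
j=16: r + 15k = 1773.7985 → ⌈·⌉ = 1774

37, 153, 269, 385, 500, 616, 732, 848, 964, 1079, 1195, 1311, 1427, 1543, 1658, 1774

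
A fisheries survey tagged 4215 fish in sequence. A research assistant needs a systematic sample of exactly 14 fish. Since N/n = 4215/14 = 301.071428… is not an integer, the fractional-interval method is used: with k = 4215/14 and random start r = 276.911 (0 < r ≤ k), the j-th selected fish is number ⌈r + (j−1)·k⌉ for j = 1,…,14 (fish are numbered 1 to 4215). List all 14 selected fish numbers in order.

j=1: r + 0k = 276.911 → ⌈·⌉ = 277
j=2: r + 1k = 577.982428… → ⌈·⌉ = 578
j=3: r + 2k = 879.053857… → ⌈·⌉ = 880
j=4: r + 3k = 1180.125285… → ⌈·⌉ = 1181
j=5: r + 4k = 1481.196714… → ⌈·⌉ = 1482
j=6: r + 5k = 1782.268142… → ⌈·⌉ = 1783
j=7: r + 6k = 2083.339571… → ⌈·⌉ = 2084
j=8: r + 7k = 2384.411 → ⌈·⌉ = 2385
j=9: r + 8k = 2685.482428… → ⌈·⌉ = 2686
j=10: r + 9k = 2986.553857… → ⌈·⌉ = 2987
j=11: r + 10k = 3287.625285… → ⌈·⌉ = 3288
j=12: r + 11k = 3588.696714… → ⌈·⌉ = 3589
j=13: r + 12k = 3889.768142… → ⌈·⌉ = 3890
j=14: r + 13k = 4190.839571… → ⌈·⌉ = 4191

277, 578, 880, 1181, 1482, 1783, 2084, 2385, 2686, 2987, 3288, 3589, 3890, 4191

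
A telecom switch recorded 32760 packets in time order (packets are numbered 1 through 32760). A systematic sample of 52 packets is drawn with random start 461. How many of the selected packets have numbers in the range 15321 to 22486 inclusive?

k = 32760/52 = 630
First selection ≥ 15321: 461 + ⌈(15321−461)/630⌉·630 = 461 + 24×630 = 15581
Last selection ≤ 22486: 461 + ⌊(22486−461)/630⌋·630 = 461 + 34×630 = 21881
Count = 34 − 24 + 1 = 11

11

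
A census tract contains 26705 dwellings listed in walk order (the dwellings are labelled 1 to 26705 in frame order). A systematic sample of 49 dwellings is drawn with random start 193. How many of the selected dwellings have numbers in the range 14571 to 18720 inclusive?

k = 26705/49 = 545
First selection ≥ 14571: 193 + ⌈(14571−193)/545⌉·545 = 193 + 27×545 = 14908
Last selection ≤ 18720: 193 + ⌊(18720−193)/545⌋·545 = 193 + 33×545 = 18178
Count = 33 − 27 + 1 = 7

7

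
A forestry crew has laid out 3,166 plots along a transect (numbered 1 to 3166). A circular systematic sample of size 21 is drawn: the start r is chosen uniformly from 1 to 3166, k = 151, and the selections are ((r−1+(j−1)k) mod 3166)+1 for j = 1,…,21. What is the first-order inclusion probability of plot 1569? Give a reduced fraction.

For each position j, as r ranges over 1…3166 the j-th selection hits every plot exactly once, so plot 1569 is selected for exactly 21 of the 3166 starts.
Inclusion probability = 21/3166.

21/3166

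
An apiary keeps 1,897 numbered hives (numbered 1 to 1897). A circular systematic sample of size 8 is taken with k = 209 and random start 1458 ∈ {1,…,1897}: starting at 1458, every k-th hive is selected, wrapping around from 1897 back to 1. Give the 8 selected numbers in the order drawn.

1458, 1667, 1876, 188, 397, 606, 815, 1024

Selection 1: 1458
Selection 2: 1458 + 209 = 1667
Selection 3: 1667 + 209 = 1876
Selection 4: 1876 + 209 = 2085 → 2085 − 1897 = 188
Selection 5: 188 + 209 = 397
Selection 6: 397 + 209 = 606
Selection 7: 606 + 209 = 815
Selection 8: 815 + 209 = 1024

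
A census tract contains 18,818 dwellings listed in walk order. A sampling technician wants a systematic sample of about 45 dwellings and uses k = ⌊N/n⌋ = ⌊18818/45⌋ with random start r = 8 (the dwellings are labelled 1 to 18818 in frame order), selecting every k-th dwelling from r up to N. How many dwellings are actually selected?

k = ⌊18818/45⌋ = 418
Achieved size = ⌊(18818 − 8)/418⌋ + 1 = ⌊18810/418⌋ + 1 = 45 + 1 = 46
(last selection: 8 + 45×418 = 18818 ≤ 18818; next would be 19236 > 18818)

46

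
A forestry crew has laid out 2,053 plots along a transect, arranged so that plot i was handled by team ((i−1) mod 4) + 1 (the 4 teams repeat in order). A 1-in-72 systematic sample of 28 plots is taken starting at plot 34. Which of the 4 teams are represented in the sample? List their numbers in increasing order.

2

Consecutive selections differ by k = 72, so their team numbers differ by 72 mod 4 = 0.
gcd(72, 4) = 4, so the sample visits 4/4 = 1 distinct residues mod 4.
Start 34 is team 2; the teams hit are 2.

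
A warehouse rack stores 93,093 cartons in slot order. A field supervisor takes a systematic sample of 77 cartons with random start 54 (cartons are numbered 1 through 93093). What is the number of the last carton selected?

91938

k = 93093/77 = 1209
77th selection = r + (77−1)·k = 54 + 76×1209 = 54 + 91884 = 91938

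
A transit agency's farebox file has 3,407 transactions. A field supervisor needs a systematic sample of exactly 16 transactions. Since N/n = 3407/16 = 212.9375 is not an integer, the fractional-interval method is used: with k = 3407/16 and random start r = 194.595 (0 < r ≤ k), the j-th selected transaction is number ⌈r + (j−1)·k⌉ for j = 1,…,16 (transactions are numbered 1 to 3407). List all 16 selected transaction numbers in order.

j=1: r + 0k = 194.595 → ⌈·⌉ = 195
j=2: r + 1k = 407.5325 → ⌈·⌉ = 408
j=3: r + 2k = 620.47 → ⌈·⌉ = 621
j=4: r + 3k = 833.4075 → ⌈·⌉ = 834
j=5: r + 4k = 1046.345 → ⌈·⌉ = 1047
j=6: r + 5k = 1259.2825 → ⌈·⌉ = 1260
j=7: r + 6k = 1472.22 → ⌈·⌉ = 1473
j=8: r + 7k = 1685.1575 → ⌈·⌉ = 1686
j=9: r + 8k = 1898.095 → ⌈·⌉ = 1899
j=10: r + 9k = 2111.0325 → ⌈·⌉ = 2112
j=11: r + 10k = 2323.97 → ⌈·⌉ = 2324
j=12: r + 11k = 2536.9075 → ⌈·⌉ = 2537
j=13: r + 12k = 2749.845 → ⌈·⌉ = 2750
j=14: r + 13k = 2962.7825 → ⌈·⌉ = 2963
j=15: r + 14k = 3175.72 → ⌈·⌉ = 3176
j=16: r + 15k = 3388.6575 → ⌈·⌉ = 3389

195, 408, 621, 834, 1047, 1260, 1473, 1686, 1899, 2112, 2324, 2537, 2750, 2963, 3176, 3389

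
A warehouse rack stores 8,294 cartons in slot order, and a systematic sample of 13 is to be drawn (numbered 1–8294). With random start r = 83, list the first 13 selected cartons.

83, 721, 1359, 1997, 2635, 3273, 3911, 4549, 5187, 5825, 6463, 7101, 7739

k = N/n = 8294/13 = 638
carton 1: 83
carton 2: 83 + 638 = 721
carton 3: 721 + 638 = 1359
carton 4: 1359 + 638 = 1997
carton 5: 1997 + 638 = 2635
carton 6: 2635 + 638 = 3273
carton 7: 3273 + 638 = 3911
carton 8: 3911 + 638 = 4549
carton 9: 4549 + 638 = 5187
carton 10: 5187 + 638 = 5825
carton 11: 5825 + 638 = 6463
carton 12: 6463 + 638 = 7101
carton 13: 7101 + 638 = 7739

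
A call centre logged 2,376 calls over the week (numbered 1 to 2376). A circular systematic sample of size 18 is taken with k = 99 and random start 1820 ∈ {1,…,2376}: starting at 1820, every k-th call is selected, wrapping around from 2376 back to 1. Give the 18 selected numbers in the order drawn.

Selection 1: 1820
Selection 2: 1820 + 99 = 1919
Selection 3: 1919 + 99 = 2018
Selection 4: 2018 + 99 = 2117
Selection 5: 2117 + 99 = 2216
Selection 6: 2216 + 99 = 2315
Selection 7: 2315 + 99 = 2414 → 2414 − 2376 = 38
Selection 8: 38 + 99 = 137
Selection 9: 137 + 99 = 236
Selection 10: 236 + 99 = 335
Selection 11: 335 + 99 = 434
Selection 12: 434 + 99 = 533
Selection 13: 533 + 99 = 632
Selection 14: 632 + 99 = 731
Selection 15: 731 + 99 = 830
Selection 16: 830 + 99 = 929
Selection 17: 929 + 99 = 1028
Selection 18: 1028 + 99 = 1127

1820, 1919, 2018, 2117, 2216, 2315, 38, 137, 236, 335, 434, 533, 632, 731, 830, 929, 1028, 1127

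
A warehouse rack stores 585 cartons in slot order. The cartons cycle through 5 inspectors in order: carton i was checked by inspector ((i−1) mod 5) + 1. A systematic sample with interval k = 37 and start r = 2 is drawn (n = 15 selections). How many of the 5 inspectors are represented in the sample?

5

Consecutive selections differ by k = 37, so their inspector numbers differ by 37 mod 5 = 2.
gcd(37, 5) = 1, so the sample visits 5/1 = 5 distinct residues mod 5.
Start 2 is inspector 2; the inspectors hit are 1, 2, 3, 4, 5.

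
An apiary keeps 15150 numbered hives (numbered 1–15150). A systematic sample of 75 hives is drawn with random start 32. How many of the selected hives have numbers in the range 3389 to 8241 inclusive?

k = 15150/75 = 202
First selection ≥ 3389: 32 + ⌈(3389−32)/202⌉·202 = 32 + 17×202 = 3466
Last selection ≤ 8241: 32 + ⌊(8241−32)/202⌋·202 = 32 + 40×202 = 8112
Count = 40 − 17 + 1 = 24

24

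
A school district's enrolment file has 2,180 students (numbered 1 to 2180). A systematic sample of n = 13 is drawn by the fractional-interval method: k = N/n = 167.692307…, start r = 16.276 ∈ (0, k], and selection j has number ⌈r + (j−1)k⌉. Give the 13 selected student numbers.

17, 184, 352, 520, 688, 855, 1023, 1191, 1358, 1526, 1694, 1861, 2029

j=1: r + 0k = 16.276 → ⌈·⌉ = 17
j=2: r + 1k = 183.968307… → ⌈·⌉ = 184
j=3: r + 2k = 351.660615… → ⌈·⌉ = 352
j=4: r + 3k = 519.352923… → ⌈·⌉ = 520
j=5: r + 4k = 687.045230… → ⌈·⌉ = 688
j=6: r + 5k = 854.737538… → ⌈·⌉ = 855
j=7: r + 6k = 1022.429846… → ⌈·⌉ = 1023
j=8: r + 7k = 1190.122153… → ⌈·⌉ = 1191
j=9: r + 8k = 1357.814461… → ⌈·⌉ = 1358
j=10: r + 9k = 1525.506769… → ⌈·⌉ = 1526
j=11: r + 10k = 1693.199076… → ⌈·⌉ = 1694
j=12: r + 11k = 1860.891384… → ⌈·⌉ = 1861
j=13: r + 12k = 2028.583692… → ⌈·⌉ = 2029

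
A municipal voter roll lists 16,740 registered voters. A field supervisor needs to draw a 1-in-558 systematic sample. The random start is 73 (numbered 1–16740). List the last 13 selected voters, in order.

9559, 10117, 10675, 11233, 11791, 12349, 12907, 13465, 14023, 14581, 15139, 15697, 16255

18th selection = 73 + 17×558 = 9559
19th: 9559 + 558 = 10117
20th: 10117 + 558 = 10675
21st: 10675 + 558 = 11233
22nd: 11233 + 558 = 11791
23rd: 11791 + 558 = 12349
24th: 12349 + 558 = 12907
25th: 12907 + 558 = 13465
26th: 13465 + 558 = 14023
27th: 14023 + 558 = 14581
28th: 14581 + 558 = 15139
29th: 15139 + 558 = 15697
30th: 15697 + 558 = 16255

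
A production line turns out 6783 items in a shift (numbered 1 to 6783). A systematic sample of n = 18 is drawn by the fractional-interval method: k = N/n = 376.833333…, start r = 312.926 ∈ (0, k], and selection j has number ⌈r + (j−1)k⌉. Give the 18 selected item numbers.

j=1: r + 0k = 312.926 → ⌈·⌉ = 313
j=2: r + 1k = 689.759333… → ⌈·⌉ = 690
j=3: r + 2k = 1066.592666… → ⌈·⌉ = 1067
j=4: r + 3k = 1443.426 → ⌈·⌉ = 1444
j=5: r + 4k = 1820.259333… → ⌈·⌉ = 1821
j=6: r + 5k = 2197.092666… → ⌈·⌉ = 2198
j=7: r + 6k = 2573.926 → ⌈·⌉ = 2574
j=8: r + 7k = 2950.759333… → ⌈·⌉ = 2951
j=9: r + 8k = 3327.592666… → ⌈·⌉ = 3328
j=10: r + 9k = 3704.426 → ⌈·⌉ = 3705
j=11: r + 10k = 4081.259333… → ⌈·⌉ = 4082
j=12: r + 11k = 4458.092666… → ⌈·⌉ = 4459
j=13: r + 12k = 4834.926 → ⌈·⌉ = 4835
j=14: r + 13k = 5211.759333… → ⌈·⌉ = 5212
j=15: r + 14k = 5588.592666… → ⌈·⌉ = 5589
j=16: r + 15k = 5965.426 → ⌈·⌉ = 5966
j=17: r + 16k = 6342.259333… → ⌈·⌉ = 6343
j=18: r + 17k = 6719.092666… → ⌈·⌉ = 6720

313, 690, 1067, 1444, 1821, 2198, 2574, 2951, 3328, 3705, 4082, 4459, 4835, 5212, 5589, 5966, 6343, 6720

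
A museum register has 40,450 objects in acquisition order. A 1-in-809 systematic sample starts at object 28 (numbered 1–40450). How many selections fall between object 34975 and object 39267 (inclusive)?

k = 809
First selection ≥ 34975: 28 + ⌈(34975−28)/809⌉·809 = 28 + 44×809 = 35624
Last selection ≤ 39267: 28 + ⌊(39267−28)/809⌋·809 = 28 + 48×809 = 38860
Count = 48 − 44 + 1 = 5

5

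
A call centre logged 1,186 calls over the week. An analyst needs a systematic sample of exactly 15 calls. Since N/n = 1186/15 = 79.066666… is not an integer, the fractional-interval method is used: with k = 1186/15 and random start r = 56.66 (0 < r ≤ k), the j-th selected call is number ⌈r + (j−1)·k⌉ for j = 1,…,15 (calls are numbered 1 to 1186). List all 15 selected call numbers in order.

j=1: r + 0k = 56.66 → ⌈·⌉ = 57
j=2: r + 1k = 135.726666… → ⌈·⌉ = 136
j=3: r + 2k = 214.793333… → ⌈·⌉ = 215
j=4: r + 3k = 293.86 → ⌈·⌉ = 294
j=5: r + 4k = 372.926666… → ⌈·⌉ = 373
j=6: r + 5k = 451.993333… → ⌈·⌉ = 452
j=7: r + 6k = 531.06 → ⌈·⌉ = 532
j=8: r + 7k = 610.126666… → ⌈·⌉ = 611
j=9: r + 8k = 689.193333… → ⌈·⌉ = 690
j=10: r + 9k = 768.26 → ⌈·⌉ = 769
j=11: r + 10k = 847.326666… → ⌈·⌉ = 848
j=12: r + 11k = 926.393333… → ⌈·⌉ = 927
j=13: r + 12k = 1005.46 → ⌈·⌉ = 1006
j=14: r + 13k = 1084.526666… → ⌈·⌉ = 1085
j=15: r + 14k = 1163.593333… → ⌈·⌉ = 1164

57, 136, 215, 294, 373, 452, 532, 611, 690, 769, 848, 927, 1006, 1085, 1164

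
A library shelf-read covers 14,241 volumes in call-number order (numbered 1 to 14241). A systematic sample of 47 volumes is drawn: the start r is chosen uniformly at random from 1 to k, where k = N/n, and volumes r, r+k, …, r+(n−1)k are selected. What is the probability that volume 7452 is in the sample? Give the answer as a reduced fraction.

k = 14241/47 = 303.
Volume 7452 is selected iff r ≡ 7452 (mod 303); exactly one such r in {1,…,303}.
Inclusion probability = 1/303.

1/303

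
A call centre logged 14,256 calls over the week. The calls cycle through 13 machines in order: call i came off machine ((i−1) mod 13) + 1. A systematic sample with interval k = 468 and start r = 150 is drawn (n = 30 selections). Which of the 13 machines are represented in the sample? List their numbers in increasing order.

7

Consecutive selections differ by k = 468, so their machine numbers differ by 468 mod 13 = 0.
gcd(468, 13) = 13, so the sample visits 13/13 = 1 distinct residues mod 13.
Start 150 is machine 7; the machines hit are 7.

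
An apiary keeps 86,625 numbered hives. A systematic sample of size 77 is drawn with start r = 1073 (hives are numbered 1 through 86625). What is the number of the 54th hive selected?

k = 86625/77 = 1125
54th selection = r + (54−1)·k = 1073 + 53×1125 = 1073 + 59625 = 60698

60698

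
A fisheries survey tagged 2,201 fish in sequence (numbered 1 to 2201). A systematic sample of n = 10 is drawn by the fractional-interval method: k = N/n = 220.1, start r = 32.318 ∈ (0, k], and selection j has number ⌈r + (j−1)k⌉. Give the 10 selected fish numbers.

33, 253, 473, 693, 913, 1133, 1353, 1574, 1794, 2014

j=1: r + 0k = 32.318 → ⌈·⌉ = 33
j=2: r + 1k = 252.418 → ⌈·⌉ = 253
j=3: r + 2k = 472.518 → ⌈·⌉ = 473
j=4: r + 3k = 692.618 → ⌈·⌉ = 693
j=5: r + 4k = 912.718 → ⌈·⌉ = 913
j=6: r + 5k = 1132.818 → ⌈·⌉ = 1133
j=7: r + 6k = 1352.918 → ⌈·⌉ = 1353
j=8: r + 7k = 1573.018 → ⌈·⌉ = 1574
j=9: r + 8k = 1793.118 → ⌈·⌉ = 1794
j=10: r + 9k = 2013.218 → ⌈·⌉ = 2014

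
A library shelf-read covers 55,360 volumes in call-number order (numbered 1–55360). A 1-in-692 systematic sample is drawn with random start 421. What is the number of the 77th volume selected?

53013

k = 692
77th selection = r + (77−1)·k = 421 + 76×692 = 421 + 52592 = 53013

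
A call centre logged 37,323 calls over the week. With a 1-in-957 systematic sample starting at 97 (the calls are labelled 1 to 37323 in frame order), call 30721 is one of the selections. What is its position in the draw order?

k = 957
position = (30721 − 97)/957 + 1 = 30624/957 + 1 = 32 + 1 = 33

33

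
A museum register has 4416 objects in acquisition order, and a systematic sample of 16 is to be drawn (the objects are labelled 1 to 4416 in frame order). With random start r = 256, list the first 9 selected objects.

256, 532, 808, 1084, 1360, 1636, 1912, 2188, 2464

k = N/n = 4416/16 = 276
object 1: 256
object 2: 256 + 276 = 532
object 3: 532 + 276 = 808
object 4: 808 + 276 = 1084
object 5: 1084 + 276 = 1360
object 6: 1360 + 276 = 1636
object 7: 1636 + 276 = 1912
object 8: 1912 + 276 = 2188
object 9: 2188 + 276 = 2464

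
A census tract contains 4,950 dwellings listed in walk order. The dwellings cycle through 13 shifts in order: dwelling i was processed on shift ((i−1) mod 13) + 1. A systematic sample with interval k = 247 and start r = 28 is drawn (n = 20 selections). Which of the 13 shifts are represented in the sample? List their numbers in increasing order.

Consecutive selections differ by k = 247, so their shift numbers differ by 247 mod 13 = 0.
gcd(247, 13) = 13, so the sample visits 13/13 = 1 distinct residues mod 13.
Start 28 is shift 2; the shifts hit are 2.

2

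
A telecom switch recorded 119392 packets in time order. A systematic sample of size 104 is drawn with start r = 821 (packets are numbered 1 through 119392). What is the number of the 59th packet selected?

k = 119392/104 = 1148
59th selection = r + (59−1)·k = 821 + 58×1148 = 821 + 66584 = 67405

67405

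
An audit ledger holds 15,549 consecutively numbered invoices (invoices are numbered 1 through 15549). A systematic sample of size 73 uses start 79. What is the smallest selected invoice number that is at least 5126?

5191

k = 15549/73 = 213
Steps past start: ⌈(5126 − 79)/213⌉ = ⌈5047/213⌉ = 24
Selected invoice: 79 + 24×213 = 5191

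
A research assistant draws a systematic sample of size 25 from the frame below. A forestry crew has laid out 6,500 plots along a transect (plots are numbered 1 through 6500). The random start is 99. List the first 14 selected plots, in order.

k = N/n = 6500/25 = 260
plot 1: 99
plot 2: 99 + 260 = 359
plot 3: 359 + 260 = 619
plot 4: 619 + 260 = 879
plot 5: 879 + 260 = 1139
plot 6: 1139 + 260 = 1399
plot 7: 1399 + 260 = 1659
plot 8: 1659 + 260 = 1919
plot 9: 1919 + 260 = 2179
plot 10: 2179 + 260 = 2439
plot 11: 2439 + 260 = 2699
plot 12: 2699 + 260 = 2959
plot 13: 2959 + 260 = 3219
plot 14: 3219 + 260 = 3479

99, 359, 619, 879, 1139, 1399, 1659, 1919, 2179, 2439, 2699, 2959, 3219, 3479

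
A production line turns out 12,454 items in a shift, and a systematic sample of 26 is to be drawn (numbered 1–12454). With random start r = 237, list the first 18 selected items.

k = N/n = 12454/26 = 479
item 1: 237
item 2: 237 + 479 = 716
item 3: 716 + 479 = 1195
item 4: 1195 + 479 = 1674
item 5: 1674 + 479 = 2153
item 6: 2153 + 479 = 2632
item 7: 2632 + 479 = 3111
item 8: 3111 + 479 = 3590
item 9: 3590 + 479 = 4069
item 10: 4069 + 479 = 4548
item 11: 4548 + 479 = 5027
item 12: 5027 + 479 = 5506
item 13: 5506 + 479 = 5985
item 14: 5985 + 479 = 6464
item 15: 6464 + 479 = 6943
item 16: 6943 + 479 = 7422
item 17: 7422 + 479 = 7901
item 18: 7901 + 479 = 8380

237, 716, 1195, 1674, 2153, 2632, 3111, 3590, 4069, 4548, 5027, 5506, 5985, 6464, 6943, 7422, 7901, 8380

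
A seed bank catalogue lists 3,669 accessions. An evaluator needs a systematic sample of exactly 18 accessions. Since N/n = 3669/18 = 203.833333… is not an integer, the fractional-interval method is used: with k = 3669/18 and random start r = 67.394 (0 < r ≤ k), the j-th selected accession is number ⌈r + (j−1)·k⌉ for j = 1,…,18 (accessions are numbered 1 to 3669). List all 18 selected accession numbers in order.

68, 272, 476, 679, 883, 1087, 1291, 1495, 1699, 1902, 2106, 2310, 2514, 2718, 2922, 3125, 3329, 3533

j=1: r + 0k = 67.394 → ⌈·⌉ = 68
j=2: r + 1k = 271.227333… → ⌈·⌉ = 272
j=3: r + 2k = 475.060666… → ⌈·⌉ = 476
j=4: r + 3k = 678.894 → ⌈·⌉ = 679
j=5: r + 4k = 882.727333… → ⌈·⌉ = 883
j=6: r + 5k = 1086.560666… → ⌈·⌉ = 1087
j=7: r + 6k = 1290.394 → ⌈·⌉ = 1291
j=8: r + 7k = 1494.227333… → ⌈·⌉ = 1495
j=9: r + 8k = 1698.060666… → ⌈·⌉ = 1699
j=10: r + 9k = 1901.894 → ⌈·⌉ = 1902
j=11: r + 10k = 2105.727333… → ⌈·⌉ = 2106
j=12: r + 11k = 2309.560666… → ⌈·⌉ = 2310
j=13: r + 12k = 2513.394 → ⌈·⌉ = 2514
j=14: r + 13k = 2717.227333… → ⌈·⌉ = 2718
j=15: r + 14k = 2921.060666… → ⌈·⌉ = 2922
j=16: r + 15k = 3124.894 → ⌈·⌉ = 3125
j=17: r + 16k = 3328.727333… → ⌈·⌉ = 3329
j=18: r + 17k = 3532.560666… → ⌈·⌉ = 3533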